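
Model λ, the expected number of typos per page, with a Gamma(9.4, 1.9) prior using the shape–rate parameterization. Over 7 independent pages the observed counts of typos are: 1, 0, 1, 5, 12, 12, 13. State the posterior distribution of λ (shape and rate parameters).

The Poisson likelihood adds the total count to the shape and the number of exposure periods to the rate. Here ∑xᵢ = 44 and n = 7, so shape 9.4→53.4 and rate 1.9→8.9.

Posterior: Gamma(shape=53.4, rate=8.9)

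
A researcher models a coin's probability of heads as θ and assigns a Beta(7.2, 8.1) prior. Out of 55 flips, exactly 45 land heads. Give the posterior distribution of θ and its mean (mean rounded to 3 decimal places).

Posterior: Beta(52.2, 18.1); mean ≈ 0.743

The binomial likelihood is conjugate to the Beta prior: with 45 successes and 10 failures, the posterior is Beta(7.2+45, 8.1+10) = Beta(52.2, 18.1).
Posterior mean = α/(α+β) = 52.2/70.3 = 0.743.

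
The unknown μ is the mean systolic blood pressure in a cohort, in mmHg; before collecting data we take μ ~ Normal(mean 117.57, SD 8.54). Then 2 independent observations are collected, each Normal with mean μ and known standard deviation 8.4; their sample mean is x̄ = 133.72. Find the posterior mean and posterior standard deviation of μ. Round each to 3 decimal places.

Prior precision 1/τ₀² = 1/8.54² = 0.0137115; data precision n/σ² = 2/8.4² = 0.0283447.
Posterior precision = 0.0137115 + 0.0283447 = 0.0420561, giving posterior SD = 1/√0.0420561 = 4.876.
Posterior mean = (0.0137115·117.57 + 0.0283447·133.72) / 0.0420561 = 128.455.

Posterior mean ≈ 128.455; posterior SD ≈ 4.876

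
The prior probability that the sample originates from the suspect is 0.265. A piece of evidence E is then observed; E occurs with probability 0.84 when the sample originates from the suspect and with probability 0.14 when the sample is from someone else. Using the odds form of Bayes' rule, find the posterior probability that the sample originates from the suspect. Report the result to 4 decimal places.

Prior odds = 0.265/(1−0.265) = 0.36054.
Likelihood ratio for E = 0.84/0.14 = 6.0000.
Posterior odds = prior odds × LR = 2.1633.
Posterior probability = odds/(1+odds) = 2.1633/3.1633 = 0.6839.

Posterior probability ≈ 0.6839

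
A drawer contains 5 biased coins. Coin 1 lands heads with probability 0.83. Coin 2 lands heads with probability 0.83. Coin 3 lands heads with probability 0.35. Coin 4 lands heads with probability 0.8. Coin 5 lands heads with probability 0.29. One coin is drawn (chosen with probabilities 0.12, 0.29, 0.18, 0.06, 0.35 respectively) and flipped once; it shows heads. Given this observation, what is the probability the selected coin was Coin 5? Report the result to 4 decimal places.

P(heads|C1) = 0.83; P(heads|C2) = 0.83; P(heads|C3) = 0.35; P(heads|C4) = 0.8; P(heads|C5) = 0.29.
Prior × likelihood for each source: 0.12·0.83=0.09960, 0.29·0.83=0.2407, 0.18·0.35=0.06300, 0.06·0.8=0.04800, 0.35·0.29=0.1015. Summing gives P(heads) = 0.55280.
P(Coin 5 | heads) = 0.1015 / 0.55280 = 0.1836.

Posterior probability ≈ 0.1836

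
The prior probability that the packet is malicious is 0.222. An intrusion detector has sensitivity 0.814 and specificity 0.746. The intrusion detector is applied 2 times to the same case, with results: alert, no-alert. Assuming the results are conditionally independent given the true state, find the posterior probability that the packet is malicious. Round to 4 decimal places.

With H the event that the packet is malicious, the joint likelihood of the observed sequence is P(data|H) = 0.814·0.186 = 0.15140 and P(data|¬H) = 0.254·0.746 = 0.18948.
Bayes: P(H|data) = 0.222·0.15140 / (0.222·0.15140 + 0.778·0.18948) = 0.033612/0.18103 = 0.1857.

Posterior P(H) ≈ 0.1857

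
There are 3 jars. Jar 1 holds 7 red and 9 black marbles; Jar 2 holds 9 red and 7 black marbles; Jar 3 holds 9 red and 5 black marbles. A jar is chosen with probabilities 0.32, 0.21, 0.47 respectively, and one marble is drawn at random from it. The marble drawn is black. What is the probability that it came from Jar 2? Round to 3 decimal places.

Posterior probability ≈ 0.209

P(black|Jar 1) = 0.5625; P(black|Jar 2) = 0.4375; P(black|Jar 3) = 0.3571.
Prior × likelihood for each source: 0.32·0.5625=0.1800, 0.21·0.4375=0.09187, 0.47·0.3571=0.1679. Summing gives P(black) = 0.43973.
P(Jar 2 | black) = 0.09187 / 0.43973 = 0.209.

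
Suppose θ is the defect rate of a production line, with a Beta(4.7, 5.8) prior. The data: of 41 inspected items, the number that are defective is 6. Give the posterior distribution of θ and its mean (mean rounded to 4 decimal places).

Observing 6 successes and 35 failures updates Beta(4.7, 5.8) by adding the success and failure counts to the two shape parameters: α = 4.7+6 = 10.7, β = 5.8+35 = 40.8.
Posterior mean = α/(α+β) = 10.7/51.5 = 0.2078.

Posterior: Beta(10.7, 40.8); mean ≈ 0.2078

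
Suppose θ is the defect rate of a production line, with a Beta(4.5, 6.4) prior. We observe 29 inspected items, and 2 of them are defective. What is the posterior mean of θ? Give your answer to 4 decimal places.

Observing 2 successes and 27 failures updates Beta(4.5, 6.4) by adding the success and failure counts to the two shape parameters: α = 4.5+2 = 6.5, β = 6.4+27 = 33.4.
E[θ | data] = 6.5/(6.5+33.4) = 0.1629.

Posterior mean ≈ 0.1629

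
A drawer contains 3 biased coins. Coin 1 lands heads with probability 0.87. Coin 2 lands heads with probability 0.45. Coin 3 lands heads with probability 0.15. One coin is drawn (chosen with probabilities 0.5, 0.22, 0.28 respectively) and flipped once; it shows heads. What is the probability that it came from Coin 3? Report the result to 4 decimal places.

Posterior probability ≈ 0.0729

Tabulate prior·likelihood by source: [1] prior 0.5, lik 0.87, product 0.4350; [2] prior 0.22, lik 0.45, product 0.09900; [3] prior 0.28, lik 0.15, product 0.04200.
Normalizing constant = 0.57600; the posterior for Coin 3 is its product over the sum, 0.04200/0.57600 = 0.0729.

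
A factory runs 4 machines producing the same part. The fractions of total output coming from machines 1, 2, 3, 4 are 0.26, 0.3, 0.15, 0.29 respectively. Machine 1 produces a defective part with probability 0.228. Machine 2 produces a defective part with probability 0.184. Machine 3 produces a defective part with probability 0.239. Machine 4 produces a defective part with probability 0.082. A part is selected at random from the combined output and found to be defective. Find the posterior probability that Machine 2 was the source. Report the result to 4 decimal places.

Tabulate prior·likelihood by source: [1] prior 0.26, lik 0.228, product 0.05928; [2] prior 0.3, lik 0.184, product 0.05520; [3] prior 0.15, lik 0.239, product 0.03585; [4] prior 0.29, lik 0.082, product 0.02378.
Normalizing constant = 0.17411; the posterior for Machine 2 is its product over the sum, 0.05520/0.17411 = 0.3170.

Posterior probability ≈ 0.3170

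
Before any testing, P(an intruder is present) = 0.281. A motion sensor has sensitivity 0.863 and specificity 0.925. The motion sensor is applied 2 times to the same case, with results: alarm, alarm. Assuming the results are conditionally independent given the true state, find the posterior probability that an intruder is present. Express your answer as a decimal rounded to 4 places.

With H the event that an intruder is present, the joint likelihood of the observed sequence is P(data|H) = 0.863·0.863 = 0.74477 and P(data|¬H) = 0.075·0.075 = 0.0056250.
Bayes: P(H|data) = 0.281·0.74477 / (0.281·0.74477 + 0.719·0.0056250) = 0.20928/0.21332 = 0.9810.

Posterior P(H) ≈ 0.9810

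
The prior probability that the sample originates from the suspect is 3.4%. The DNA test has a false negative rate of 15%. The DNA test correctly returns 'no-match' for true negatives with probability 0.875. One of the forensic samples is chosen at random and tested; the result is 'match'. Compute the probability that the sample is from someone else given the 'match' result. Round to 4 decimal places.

P(¬H | E) ≈ 0.8069

Let H be the event that the sample originates from the suspect. P(H) = 0.034, so P(¬H) = 0.966. With E the 'match' result, P(E|H) = 0.85 and P(E|¬H) = 0.125.
P(E) = 0.85·0.034 + 0.125·0.966 = 0.028900 + 0.12075 = 0.14965.
By Bayes' theorem, P(H|E) = 0.028900 / 0.14965 = 0.1931. Hence P(¬H|E) = 1 − 0.1931 = 0.8069.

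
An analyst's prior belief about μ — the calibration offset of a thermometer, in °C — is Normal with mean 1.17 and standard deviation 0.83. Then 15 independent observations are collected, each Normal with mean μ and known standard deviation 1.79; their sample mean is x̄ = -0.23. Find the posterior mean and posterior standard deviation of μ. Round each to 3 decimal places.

Prior precision 1/τ₀² = 1/0.83² = 1.45159; data precision n/σ² = 15/1.79² = 4.68150.
Posterior precision = 1.45159 + 4.68150 = 6.13309, giving posterior SD = 1/√6.13309 = 0.404.
Posterior mean = (1.45159·1.17 + 4.68150·-0.23) / 6.13309 = 0.101.

Posterior mean ≈ 0.101; posterior SD ≈ 0.404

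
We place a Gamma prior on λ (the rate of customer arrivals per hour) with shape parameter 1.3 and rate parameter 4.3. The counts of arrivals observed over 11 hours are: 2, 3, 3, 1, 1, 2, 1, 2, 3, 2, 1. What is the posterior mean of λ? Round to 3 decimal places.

Total count ∑xᵢ = 21 over n = 11 hours.
Gamma is conjugate to the Poisson likelihood: posterior is Gamma(shape = 1.3+21 = 22.3, rate = 4.3+11 = 15.3).
Posterior mean = shape/rate = 22.3/15.3 = 1.458.

Posterior mean ≈ 1.458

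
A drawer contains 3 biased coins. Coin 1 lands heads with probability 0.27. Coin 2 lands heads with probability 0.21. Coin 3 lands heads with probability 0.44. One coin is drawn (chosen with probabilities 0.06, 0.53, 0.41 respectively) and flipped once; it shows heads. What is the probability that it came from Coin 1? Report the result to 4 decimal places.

Posterior probability ≈ 0.0526

Tabulate prior·likelihood by source: [1] prior 0.06, lik 0.27, product 0.01620; [2] prior 0.53, lik 0.21, product 0.1113; [3] prior 0.41, lik 0.44, product 0.1804.
Normalizing constant = 0.30790; the posterior for Coin 1 is its product over the sum, 0.01620/0.30790 = 0.0526.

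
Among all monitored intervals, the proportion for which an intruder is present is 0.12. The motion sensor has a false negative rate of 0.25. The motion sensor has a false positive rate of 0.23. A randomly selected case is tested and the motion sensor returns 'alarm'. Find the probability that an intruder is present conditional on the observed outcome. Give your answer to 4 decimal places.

Write H for 'an intruder is present'. Prior odds H:¬H = 0.12/0.88 = 0.13636. For the 'alarm' outcome, the likelihood ratio is 0.75/0.23 = 3.2609.
Posterior odds = 0.13636 × 3.2609 = 0.44466, so P(H|E) = 0.44466/(1+0.44466) = 0.3078.

P(H | E) ≈ 0.3078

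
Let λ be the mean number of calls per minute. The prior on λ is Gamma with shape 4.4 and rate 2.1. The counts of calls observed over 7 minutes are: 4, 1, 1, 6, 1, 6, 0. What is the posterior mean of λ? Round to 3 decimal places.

Total count ∑xᵢ = 19 over n = 7 minutes.
Gamma is conjugate to the Poisson likelihood: posterior is Gamma(shape = 4.4+19 = 23.4, rate = 2.1+7 = 9.1).
E[λ | data] = 23.4/9.1 = 2.571.

Posterior mean ≈ 2.571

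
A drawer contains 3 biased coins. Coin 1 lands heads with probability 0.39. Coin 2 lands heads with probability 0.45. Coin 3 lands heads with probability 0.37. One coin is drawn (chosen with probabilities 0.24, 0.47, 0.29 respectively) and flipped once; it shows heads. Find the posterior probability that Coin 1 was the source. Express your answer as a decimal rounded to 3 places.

Tabulate prior·likelihood by source: [1] prior 0.24, lik 0.39, product 0.09360; [2] prior 0.47, lik 0.45, product 0.2115; [3] prior 0.29, lik 0.37, product 0.1073.
Normalizing constant = 0.41240; the posterior for Coin 1 is its product over the sum, 0.09360/0.41240 = 0.227.

Posterior probability ≈ 0.227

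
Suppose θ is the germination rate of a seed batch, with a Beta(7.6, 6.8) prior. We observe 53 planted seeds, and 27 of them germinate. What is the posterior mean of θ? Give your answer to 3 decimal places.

Posterior mean ≈ 0.513

Observing 27 successes and 26 failures updates Beta(7.6, 6.8) by adding the success and failure counts to the two shape parameters: α = 7.6+27 = 34.6, β = 6.8+26 = 32.8.
E[θ | data] = 34.6/(34.6+32.8) = 0.513.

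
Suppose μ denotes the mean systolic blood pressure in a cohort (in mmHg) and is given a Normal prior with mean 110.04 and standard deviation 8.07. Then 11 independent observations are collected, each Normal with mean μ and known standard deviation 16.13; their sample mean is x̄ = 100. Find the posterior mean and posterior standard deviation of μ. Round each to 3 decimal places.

Prior precision 1/τ₀² = 1/8.07² = 0.0153551; data precision n/σ² = 11/16.13² = 0.0422789.
Posterior precision = 0.0153551 + 0.0422789 = 0.0576340, giving posterior SD = 1/√0.0576340 = 4.165.
Posterior mean = (0.0153551·110.04 + 0.0422789·100) / 0.0576340 = 102.675.

Posterior mean ≈ 102.675; posterior SD ≈ 4.165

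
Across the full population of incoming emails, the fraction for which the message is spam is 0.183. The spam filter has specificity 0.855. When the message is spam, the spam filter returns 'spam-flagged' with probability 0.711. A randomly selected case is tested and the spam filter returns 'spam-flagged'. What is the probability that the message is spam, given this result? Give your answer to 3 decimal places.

P(H | E) ≈ 0.523

Write H for 'the message is spam'. Prior odds H:¬H = 0.183/0.817 = 0.22399. For the 'spam-flagged' outcome, the likelihood ratio is 0.711/0.145 = 4.9034.
Posterior odds = 0.22399 × 4.9034 = 1.0983, so P(H|E) = 1.0983/(1+1.0983) = 0.523.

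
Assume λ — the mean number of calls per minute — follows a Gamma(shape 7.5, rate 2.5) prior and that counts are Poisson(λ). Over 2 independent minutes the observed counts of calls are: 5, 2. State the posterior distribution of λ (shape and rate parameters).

Posterior: Gamma(shape=14.5, rate=4.5)

The Poisson likelihood adds the total count to the shape and the number of exposure periods to the rate. Here ∑xᵢ = 7 and n = 2, so shape 7.5→14.5 and rate 2.5→4.5.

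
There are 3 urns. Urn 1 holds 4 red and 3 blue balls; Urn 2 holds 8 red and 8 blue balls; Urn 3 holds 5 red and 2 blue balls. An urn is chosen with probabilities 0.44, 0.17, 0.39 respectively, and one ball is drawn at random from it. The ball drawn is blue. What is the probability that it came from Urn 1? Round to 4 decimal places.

Posterior probability ≈ 0.4898

Tabulate prior·likelihood by source: [1] prior 0.44, lik 0.4286, product 0.1886; [2] prior 0.17, lik 0.5, product 0.08500; [3] prior 0.39, lik 0.2857, product 0.1114.
Normalizing constant = 0.38500; the posterior for Urn 1 is its product over the sum, 0.1886/0.38500 = 0.4898.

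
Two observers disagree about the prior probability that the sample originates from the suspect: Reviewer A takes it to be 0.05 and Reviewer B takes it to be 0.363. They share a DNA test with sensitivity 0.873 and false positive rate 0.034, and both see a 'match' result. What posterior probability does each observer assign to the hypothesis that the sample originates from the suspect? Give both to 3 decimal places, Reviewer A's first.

Reviewer A: 0.575; Reviewer B: 0.936

P('+'|H) = 0.873, P('+'|¬H) = 0.034.
Reviewer A: numerator 0.873·0.05 = 0.043650; evidence = 0.043650+0.034·0.95 = 0.075950; posterior = 0.575.
Reviewer B: numerator 0.873·0.363 = 0.31690; evidence = 0.31690+0.034·0.637 = 0.33856; posterior = 0.936.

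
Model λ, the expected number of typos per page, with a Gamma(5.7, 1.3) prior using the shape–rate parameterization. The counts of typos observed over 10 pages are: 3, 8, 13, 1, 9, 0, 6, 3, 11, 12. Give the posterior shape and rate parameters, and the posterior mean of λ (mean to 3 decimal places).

Posterior: Gamma(shape=71.7, rate=11.3); mean ≈ 6.345

The Poisson likelihood adds the total count to the shape and the number of exposure periods to the rate. Here ∑xᵢ = 66 and n = 10, so shape 5.7→71.7 and rate 1.3→11.3.
E[λ | data] = 71.7/11.3 = 6.345.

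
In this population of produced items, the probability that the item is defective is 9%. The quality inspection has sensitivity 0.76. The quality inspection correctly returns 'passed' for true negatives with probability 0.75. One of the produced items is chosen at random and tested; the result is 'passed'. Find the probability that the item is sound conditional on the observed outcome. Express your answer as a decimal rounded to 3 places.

Let H be the event that the item is defective. P(H) = 0.09, so P(¬H) = 0.91. With E the 'passed' result, P(E|H) = 0.24 and P(E|¬H) = 0.75.
P(E) = 0.24·0.09 + 0.75·0.91 = 0.021600 + 0.68250 = 0.70410.
By Bayes' theorem, P(H|E) = 0.021600 / 0.70410 = 0.031. Hence P(¬H|E) = 1 − 0.031 = 0.969.

P(¬H | E) ≈ 0.969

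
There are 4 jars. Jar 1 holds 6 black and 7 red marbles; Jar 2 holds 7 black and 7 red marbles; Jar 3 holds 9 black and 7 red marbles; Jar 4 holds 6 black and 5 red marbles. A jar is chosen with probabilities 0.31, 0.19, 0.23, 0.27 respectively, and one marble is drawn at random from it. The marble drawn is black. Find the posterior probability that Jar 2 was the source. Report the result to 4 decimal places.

P(black|Jar 1) = 0.4615; P(black|Jar 2) = 0.5; P(black|Jar 3) = 0.5625; P(black|Jar 4) = 0.5455.
Prior × likelihood for each source: 0.31·0.4615=0.1431, 0.19·0.5=0.09500, 0.23·0.5625=0.1294, 0.27·0.5455=0.1473. Summing gives P(black) = 0.51472.
P(Jar 2 | black) = 0.09500 / 0.51472 = 0.1846.

Posterior probability ≈ 0.1846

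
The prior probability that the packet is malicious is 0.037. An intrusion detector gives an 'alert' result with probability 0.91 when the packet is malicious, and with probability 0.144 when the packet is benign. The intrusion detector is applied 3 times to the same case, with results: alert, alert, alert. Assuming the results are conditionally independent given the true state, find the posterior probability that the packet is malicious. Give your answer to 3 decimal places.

Posterior P(H) ≈ 0.907

Let H be the event that the packet is malicious; start with P(H) = 0.037. P('alert'|H) = 0.91, P('alert'|¬H) = 0.144.
Update on result 1 ('alert'): P(H) ← 0.91·0.0370 / (0.91·0.0370 + 0.144·0.9630) = 0.033670/0.17234 = 0.1954.
Update on result 2 ('alert'): P(H) ← 0.91·0.1954 / (0.91·0.1954 + 0.144·0.8046) = 0.17778/0.29365 = 0.6054.
Update on result 3 ('alert'): P(H) ← 0.91·0.6054 / (0.91·0.6054 + 0.144·0.3946) = 0.55094/0.60776 = 0.9065.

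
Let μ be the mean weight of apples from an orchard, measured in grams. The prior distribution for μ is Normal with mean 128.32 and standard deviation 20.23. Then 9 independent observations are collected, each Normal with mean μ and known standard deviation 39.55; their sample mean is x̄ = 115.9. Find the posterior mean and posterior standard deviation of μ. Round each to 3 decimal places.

With known σ, the Normal prior is conjugate. Weight on the data is w = (n/σ²)/(n/σ² + 1/τ₀²) = 0.00575373/(0.00575373+0.00244348) = 0.70191.
Posterior mean = w·x̄ + (1−w)·μ₀ = 0.70191·115.9 + 0.29809·128.32 = 119.602. Posterior variance = 1/(0.00575373+0.00244348) = 121.993, so SD = 11.045.

Posterior mean ≈ 119.602; posterior SD ≈ 11.045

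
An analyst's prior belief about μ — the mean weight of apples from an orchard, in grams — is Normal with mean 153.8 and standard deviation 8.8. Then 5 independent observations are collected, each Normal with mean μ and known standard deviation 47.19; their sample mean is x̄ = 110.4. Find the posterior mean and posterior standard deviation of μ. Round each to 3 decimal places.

Prior precision 1/τ₀² = 1/8.8² = 0.0129132; data precision n/σ² = 5/47.19² = 0.00224528.
Posterior precision = 0.0129132 + 0.00224528 = 0.0151585, giving posterior SD = 1/√0.0151585 = 8.122.
Posterior mean = (0.0129132·153.8 + 0.00224528·110.4) / 0.0151585 = 147.372.

Posterior mean ≈ 147.372; posterior SD ≈ 8.122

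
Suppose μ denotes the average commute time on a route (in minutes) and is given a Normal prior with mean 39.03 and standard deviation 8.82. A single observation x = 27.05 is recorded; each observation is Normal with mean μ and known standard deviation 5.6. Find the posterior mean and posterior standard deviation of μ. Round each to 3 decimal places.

Posterior mean ≈ 30.492; posterior SD ≈ 4.728

With known σ, the Normal prior is conjugate. Weight on the data is w = (n/σ²)/(n/σ² + 1/τ₀²) = 0.0318878/(0.0318878+0.0128547) = 0.71270.
Posterior mean = w·x̄ + (1−w)·μ₀ = 0.71270·27.05 + 0.28730·39.03 = 30.492. Posterior variance = 1/(0.0318878+0.0128547) = 22.3501, so SD = 4.728.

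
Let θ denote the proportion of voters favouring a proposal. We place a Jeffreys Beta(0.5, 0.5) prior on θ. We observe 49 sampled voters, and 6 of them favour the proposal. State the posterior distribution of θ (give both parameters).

Posterior: Beta(6.5, 43.5)

The binomial likelihood is conjugate to the Beta prior: with 6 successes and 43 failures, the posterior is Beta(0.5+6, 0.5+43) = Beta(6.5, 43.5).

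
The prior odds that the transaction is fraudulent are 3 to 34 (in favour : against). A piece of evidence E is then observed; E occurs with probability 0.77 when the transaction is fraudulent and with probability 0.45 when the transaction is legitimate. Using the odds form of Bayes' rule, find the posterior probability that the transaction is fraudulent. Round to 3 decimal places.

Posterior probability ≈ 0.131

Prior odds = 3/34 = 0.088235. In log-odds, ln(0.088235) = -2.4277.
Add log likelihood ratio: ln(1.7111) = 0.53714.
Posterior log-odds = -1.8906, so posterior odds = exp(-1.8906) = 0.15098. Converting, P(H|E) = 0.15098/1.1510 = 0.131.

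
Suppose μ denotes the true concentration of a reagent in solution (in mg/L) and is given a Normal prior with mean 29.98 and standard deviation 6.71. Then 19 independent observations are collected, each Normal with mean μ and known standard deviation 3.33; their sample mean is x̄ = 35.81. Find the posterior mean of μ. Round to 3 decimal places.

With known σ, the Normal prior is conjugate. Weight on the data is w = (n/σ²)/(n/σ² + 1/τ₀²) = 1.71343/(1.71343+0.0222103) = 0.98720.
Posterior mean = w·x̄ + (1−w)·μ₀ = 0.98720·35.81 + 0.012797·29.98 = 35.735.

Posterior mean ≈ 35.735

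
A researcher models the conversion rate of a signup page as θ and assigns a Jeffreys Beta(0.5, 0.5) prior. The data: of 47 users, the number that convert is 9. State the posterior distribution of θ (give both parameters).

Posterior: Beta(9.5, 38.5)

Observing 9 successes and 38 failures updates Beta(0.5, 0.5) by adding the success and failure counts to the two shape parameters: α = 0.5+9 = 9.5, β = 0.5+38 = 38.5.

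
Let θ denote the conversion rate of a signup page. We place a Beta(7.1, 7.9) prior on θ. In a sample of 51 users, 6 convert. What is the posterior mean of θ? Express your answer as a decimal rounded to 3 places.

Observing 6 successes and 45 failures updates Beta(7.1, 7.9) by adding the success and failure counts to the two shape parameters: α = 7.1+6 = 13.1, β = 7.9+45 = 52.9.
Posterior mean = α/(α+β) = 13.1/66 = 0.198.

Posterior mean ≈ 0.198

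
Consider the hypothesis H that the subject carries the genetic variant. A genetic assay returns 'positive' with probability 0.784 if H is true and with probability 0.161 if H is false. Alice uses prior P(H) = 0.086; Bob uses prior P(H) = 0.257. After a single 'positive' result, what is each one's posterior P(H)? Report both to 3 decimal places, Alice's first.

P('+'|H) = 0.784, P('+'|¬H) = 0.161.
Alice: numerator 0.784·0.086 = 0.067424; evidence = 0.067424+0.161·0.914 = 0.21458; posterior = 0.314.
Bob: numerator 0.784·0.257 = 0.20149; evidence = 0.20149+0.161·0.743 = 0.32111; posterior = 0.627.

Alice: 0.314; Bob: 0.627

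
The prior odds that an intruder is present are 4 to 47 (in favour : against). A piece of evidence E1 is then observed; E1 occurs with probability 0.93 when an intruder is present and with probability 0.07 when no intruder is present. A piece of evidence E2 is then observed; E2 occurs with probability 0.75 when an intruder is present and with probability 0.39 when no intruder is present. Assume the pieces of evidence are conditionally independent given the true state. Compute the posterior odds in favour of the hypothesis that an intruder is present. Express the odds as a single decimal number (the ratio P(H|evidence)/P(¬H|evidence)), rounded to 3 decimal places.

Posterior odds ≈ 2.174

Prior odds = 4/47 = 0.085106. In log-odds, ln(0.085106) = -2.4639.
Add log likelihood ratios: ln(13.286) + ln(1.9231) = 3.2406.
Posterior log-odds = 0.77676, so posterior odds = exp(0.77676) = 2.1744.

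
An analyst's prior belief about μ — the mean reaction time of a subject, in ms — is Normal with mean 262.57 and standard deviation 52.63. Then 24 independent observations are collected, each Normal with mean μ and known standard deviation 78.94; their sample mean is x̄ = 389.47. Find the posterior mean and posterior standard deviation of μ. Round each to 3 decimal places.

With known σ, the Normal prior is conjugate. Weight on the data is w = (n/σ²)/(n/σ² + 1/τ₀²) = 0.00385139/(0.00385139+0.00036102) = 0.91430.
Posterior mean = w·x̄ + (1−w)·μ₀ = 0.91430·389.47 + 0.085704·262.57 = 378.594. Posterior variance = 1/(0.00385139+0.00036102) = 237.394, so SD = 15.408.

Posterior mean ≈ 378.594; posterior SD ≈ 15.408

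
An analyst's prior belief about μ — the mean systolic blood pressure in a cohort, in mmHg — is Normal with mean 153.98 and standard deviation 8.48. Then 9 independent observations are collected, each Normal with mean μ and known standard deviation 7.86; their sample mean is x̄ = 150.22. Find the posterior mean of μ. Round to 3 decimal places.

Posterior mean ≈ 150.548

With known σ, the Normal prior is conjugate. Weight on the data is w = (n/σ²)/(n/σ² + 1/τ₀²) = 0.145679/(0.145679+0.0139062) = 0.91286.
Posterior mean = w·x̄ + (1−w)·μ₀ = 0.91286·150.22 + 0.087140·153.98 = 150.548.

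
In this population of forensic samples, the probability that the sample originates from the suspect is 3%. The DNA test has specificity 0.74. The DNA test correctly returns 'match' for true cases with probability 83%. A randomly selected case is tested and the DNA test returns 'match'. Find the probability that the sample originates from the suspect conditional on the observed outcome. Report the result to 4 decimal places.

Let H be the event that the sample originates from the suspect. P(H) = 0.03, so P(¬H) = 0.97. With E the 'match' result, P(E|H) = 0.83 and P(E|¬H) = 0.26.
P(E) = 0.83·0.03 + 0.26·0.97 = 0.024900 + 0.25220 = 0.27710.
By Bayes' theorem, P(H|E) = 0.024900 / 0.27710 = 0.0899.

P(H | E) ≈ 0.0899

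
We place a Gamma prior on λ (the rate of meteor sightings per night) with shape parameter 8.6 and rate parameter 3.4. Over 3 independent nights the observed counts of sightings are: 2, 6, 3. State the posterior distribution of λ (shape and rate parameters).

Posterior: Gamma(shape=19.6, rate=6.4)

The Poisson likelihood adds the total count to the shape and the number of exposure periods to the rate. Here ∑xᵢ = 11 and n = 3, so shape 8.6→19.6 and rate 3.4→6.4.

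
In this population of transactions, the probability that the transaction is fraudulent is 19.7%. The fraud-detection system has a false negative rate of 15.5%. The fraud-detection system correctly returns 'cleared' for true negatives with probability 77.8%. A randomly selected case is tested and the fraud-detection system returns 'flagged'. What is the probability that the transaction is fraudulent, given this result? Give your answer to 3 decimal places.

Write H for 'the transaction is fraudulent'. Prior odds H:¬H = 0.197/0.803 = 0.24533. For the 'flagged' outcome, the likelihood ratio is 0.845/0.222 = 3.8063.
Posterior odds = 0.24533 × 3.8063 = 0.93380, so P(H|E) = 0.93380/(1+0.93380) = 0.483.

P(H | E) ≈ 0.483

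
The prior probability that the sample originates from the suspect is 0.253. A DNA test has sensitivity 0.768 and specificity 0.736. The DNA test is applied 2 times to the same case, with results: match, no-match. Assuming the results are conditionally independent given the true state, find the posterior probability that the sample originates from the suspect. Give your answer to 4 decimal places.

Posterior P(H) ≈ 0.2370

Let H be the event that the sample originates from the suspect; start with P(H) = 0.253. P('match'|H) = 0.768, P('match'|¬H) = 0.264.
Update on result 1 ('match'): P(H) ← 0.768·0.2530 / (0.768·0.2530 + 0.264·0.7470) = 0.19430/0.39151 = 0.4963.
Update on result 2 ('no-match'): P(H) ← 0.232·0.4963 / (0.232·0.4963 + 0.736·0.5037) = 0.11514/0.48587 = 0.2370.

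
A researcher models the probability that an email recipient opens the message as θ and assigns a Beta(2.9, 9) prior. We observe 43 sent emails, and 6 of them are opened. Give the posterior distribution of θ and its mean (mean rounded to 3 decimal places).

Posterior: Beta(8.9, 46); mean ≈ 0.162

Observing 6 successes and 37 failures updates Beta(2.9, 9) by adding the success and failure counts to the two shape parameters: α = 2.9+6 = 8.9, β = 9+37 = 46.
E[θ | data] = 8.9/(8.9+46) = 0.162.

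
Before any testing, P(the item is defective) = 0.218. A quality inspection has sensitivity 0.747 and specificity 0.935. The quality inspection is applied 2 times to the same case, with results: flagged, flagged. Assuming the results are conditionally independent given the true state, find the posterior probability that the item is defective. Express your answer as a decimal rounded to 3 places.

With H the event that the item is defective, the joint likelihood of the observed sequence is P(data|H) = 0.747·0.747 = 0.55801 and P(data|¬H) = 0.065·0.065 = 0.0042250.
Bayes: P(H|data) = 0.218·0.55801 / (0.218·0.55801 + 0.782·0.0042250) = 0.12165/0.12495 = 0.9736.

Posterior P(H) ≈ 0.974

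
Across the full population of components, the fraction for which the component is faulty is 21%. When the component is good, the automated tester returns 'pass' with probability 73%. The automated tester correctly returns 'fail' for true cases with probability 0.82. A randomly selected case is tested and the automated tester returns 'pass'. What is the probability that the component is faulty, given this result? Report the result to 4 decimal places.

Write H for 'the component is faulty'. Prior odds H:¬H = 0.21/0.79 = 0.26582. For the 'pass' outcome, the likelihood ratio is 0.18/0.73 = 0.24658.
Posterior odds = 0.26582 × 0.24658 = 0.065545, so P(H|E) = 0.065545/(1+0.065545) = 0.0615.

P(H | E) ≈ 0.0615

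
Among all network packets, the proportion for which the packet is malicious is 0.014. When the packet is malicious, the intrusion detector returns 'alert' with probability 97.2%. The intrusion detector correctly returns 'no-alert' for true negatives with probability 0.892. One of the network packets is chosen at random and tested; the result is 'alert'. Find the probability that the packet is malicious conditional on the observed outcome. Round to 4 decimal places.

P(H | E) ≈ 0.1133

Write H for 'the packet is malicious'. Prior odds H:¬H = 0.014/0.986 = 0.014199. For the 'alert' outcome, the likelihood ratio is 0.972/0.108 = 9.0000.
Posterior odds = 0.014199 × 9.0000 = 0.12779, so P(H|E) = 0.12779/(1+0.12779) = 0.1133.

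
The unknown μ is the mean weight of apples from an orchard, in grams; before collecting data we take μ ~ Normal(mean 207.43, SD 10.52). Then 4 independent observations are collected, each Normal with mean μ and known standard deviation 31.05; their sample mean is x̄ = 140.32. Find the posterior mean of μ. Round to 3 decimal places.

Prior precision 1/τ₀² = 1/10.52² = 0.00903584; data precision n/σ² = 4/31.05² = 0.00414894.
Posterior precision = 0.00903584 + 0.00414894 = 0.0131848.
Posterior mean = (0.00903584·207.43 + 0.00414894·140.32) / 0.0131848 = 186.312.

Posterior mean ≈ 186.312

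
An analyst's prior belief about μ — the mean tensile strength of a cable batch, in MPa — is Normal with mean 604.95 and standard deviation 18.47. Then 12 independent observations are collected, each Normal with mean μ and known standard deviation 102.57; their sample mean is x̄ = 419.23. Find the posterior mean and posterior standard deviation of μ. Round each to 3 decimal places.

With known σ, the Normal prior is conjugate. Weight on the data is w = (n/σ²)/(n/σ² + 1/τ₀²) = 0.00114062/(0.00114062+0.00293134) = 0.28012.
Posterior mean = w·x̄ + (1−w)·μ₀ = 0.28012·419.23 + 0.71988·604.95 = 552.927. Posterior variance = 1/(0.00114062+0.00293134) = 245.582, so SD = 15.671.

Posterior mean ≈ 552.927; posterior SD ≈ 15.671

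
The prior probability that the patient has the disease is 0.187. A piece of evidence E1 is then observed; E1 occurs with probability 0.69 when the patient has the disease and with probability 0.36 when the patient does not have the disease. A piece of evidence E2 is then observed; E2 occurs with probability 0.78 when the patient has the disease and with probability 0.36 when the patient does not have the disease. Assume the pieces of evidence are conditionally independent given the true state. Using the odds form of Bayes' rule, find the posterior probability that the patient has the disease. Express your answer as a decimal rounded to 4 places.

Posterior probability ≈ 0.4885

Prior odds = 0.187/(1−0.187) = 0.23001. In log-odds, ln(0.23001) = -1.4696.
Add log likelihood ratios: ln(1.9167) + ln(2.1667) = 1.4238.
Posterior log-odds = -0.045845, so posterior odds = exp(-0.045845) = 0.95519. Converting, P(H|E) = 0.95519/1.9552 = 0.4885.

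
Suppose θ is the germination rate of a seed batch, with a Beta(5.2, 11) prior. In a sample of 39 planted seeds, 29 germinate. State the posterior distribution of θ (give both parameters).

Posterior: Beta(34.2, 21)

The binomial likelihood is conjugate to the Beta prior: with 29 successes and 10 failures, the posterior is Beta(5.2+29, 11+10) = Beta(34.2, 21).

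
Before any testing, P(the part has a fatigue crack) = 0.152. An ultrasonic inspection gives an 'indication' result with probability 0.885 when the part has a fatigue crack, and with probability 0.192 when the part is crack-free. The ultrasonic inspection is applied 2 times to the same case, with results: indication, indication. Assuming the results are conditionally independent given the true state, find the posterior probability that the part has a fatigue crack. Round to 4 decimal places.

Posterior P(H) ≈ 0.7920

With H the event that the part has a fatigue crack, the joint likelihood of the observed sequence is P(data|H) = 0.885·0.885 = 0.78323 and P(data|¬H) = 0.192·0.192 = 0.036864.
Bayes: P(H|data) = 0.152·0.78323 / (0.152·0.78323 + 0.848·0.036864) = 0.11905/0.15031 = 0.7920.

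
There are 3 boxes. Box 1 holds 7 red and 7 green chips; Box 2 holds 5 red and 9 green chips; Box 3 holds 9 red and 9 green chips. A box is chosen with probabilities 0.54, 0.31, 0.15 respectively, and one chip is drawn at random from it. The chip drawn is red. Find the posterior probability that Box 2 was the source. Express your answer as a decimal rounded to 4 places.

Posterior probability ≈ 0.2429

Tabulate prior·likelihood by source: [1] prior 0.54, lik 0.5, product 0.2700; [2] prior 0.31, lik 0.3571, product 0.1107; [3] prior 0.15, lik 0.5, product 0.07500.
Normalizing constant = 0.45571; the posterior for Box 2 is its product over the sum, 0.1107/0.45571 = 0.2429.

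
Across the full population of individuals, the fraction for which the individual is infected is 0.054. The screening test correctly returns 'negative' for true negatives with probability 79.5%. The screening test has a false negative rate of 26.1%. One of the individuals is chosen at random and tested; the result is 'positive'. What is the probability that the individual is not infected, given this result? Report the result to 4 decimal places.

Write H for 'the individual is infected'. Prior odds H:¬H = 0.054/0.946 = 0.057082. For the 'positive' outcome, the likelihood ratio is 0.739/0.205 = 3.6049.
Posterior odds = 0.057082 × 3.6049 = 0.20578, so P(H|E) = 0.20578/(1+0.20578) = 0.1707. Then P(¬H|E) = 1 − 0.1707 = 0.8293.

P(¬H | E) ≈ 0.8293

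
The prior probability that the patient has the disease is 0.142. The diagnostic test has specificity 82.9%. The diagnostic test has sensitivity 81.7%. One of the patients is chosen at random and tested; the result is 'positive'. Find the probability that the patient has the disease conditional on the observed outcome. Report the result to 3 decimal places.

Write H for 'the patient has the disease'. Prior odds H:¬H = 0.142/0.858 = 0.16550. For the 'positive' outcome, the likelihood ratio is 0.817/0.171 = 4.7778.
Posterior odds = 0.16550 × 4.7778 = 0.79073, so P(H|E) = 0.79073/(1+0.79073) = 0.442.

P(H | E) ≈ 0.442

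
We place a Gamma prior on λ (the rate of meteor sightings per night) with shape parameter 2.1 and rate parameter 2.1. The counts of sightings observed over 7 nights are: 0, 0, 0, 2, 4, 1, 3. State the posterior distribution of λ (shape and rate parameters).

Posterior: Gamma(shape=12.1, rate=9.1)

The Poisson likelihood adds the total count to the shape and the number of exposure periods to the rate. Here ∑xᵢ = 10 and n = 7, so shape 2.1→12.1 and rate 2.1→9.1.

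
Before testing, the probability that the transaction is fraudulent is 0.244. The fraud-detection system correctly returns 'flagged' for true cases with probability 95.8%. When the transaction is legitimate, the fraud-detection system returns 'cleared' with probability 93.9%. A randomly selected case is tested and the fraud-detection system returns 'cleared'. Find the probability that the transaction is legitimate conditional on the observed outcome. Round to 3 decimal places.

P(¬H | E) ≈ 0.986

Let H be the event that the transaction is fraudulent. P(H) = 0.244, so P(¬H) = 0.756. With E the 'cleared' result, P(E|H) = 0.042 and P(E|¬H) = 0.939.
P(E) = 0.042·0.244 + 0.939·0.756 = 0.010248 + 0.70988 = 0.72013.
By Bayes' theorem, P(H|E) = 0.010248 / 0.72013 = 0.014. Hence P(¬H|E) = 1 − 0.014 = 0.986.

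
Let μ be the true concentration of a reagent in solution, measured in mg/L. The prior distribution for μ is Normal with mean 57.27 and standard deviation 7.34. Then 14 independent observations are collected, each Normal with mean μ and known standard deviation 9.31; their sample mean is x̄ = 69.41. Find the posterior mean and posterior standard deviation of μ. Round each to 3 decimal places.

With known σ, the Normal prior is conjugate. Weight on the data is w = (n/σ²)/(n/σ² + 1/τ₀²) = 0.161521/(0.161521+0.0185613) = 0.89693.
Posterior mean = w·x̄ + (1−w)·μ₀ = 0.89693·69.41 + 0.10307·57.27 = 68.159. Posterior variance = 1/(0.161521+0.0185613) = 5.55302, so SD = 2.356.

Posterior mean ≈ 68.159; posterior SD ≈ 2.356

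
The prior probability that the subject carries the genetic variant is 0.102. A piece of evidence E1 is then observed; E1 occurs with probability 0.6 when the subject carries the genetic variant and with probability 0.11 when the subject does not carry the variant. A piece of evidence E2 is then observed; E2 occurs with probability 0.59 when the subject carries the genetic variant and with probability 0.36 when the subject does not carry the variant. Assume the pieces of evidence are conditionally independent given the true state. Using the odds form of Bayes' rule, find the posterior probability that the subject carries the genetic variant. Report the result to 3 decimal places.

Prior odds = 0.102/(1−0.102) = 0.11359.
Likelihood ratio for E1 = 0.6/0.11 = 5.4545.
Likelihood ratio for E2 = 0.59/0.36 = 1.6389.
Posterior odds = prior odds × LR₁ × LR₂ = 1.0154.
Posterior probability = odds/(1+odds) = 1.0154/2.0154 = 0.504.

Posterior probability ≈ 0.504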